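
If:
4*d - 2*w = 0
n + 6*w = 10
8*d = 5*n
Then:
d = 25/34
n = 20/17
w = 25/17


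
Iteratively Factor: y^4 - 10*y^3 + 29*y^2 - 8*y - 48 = (y + 1)*(y^3 - 11*y^2 + 40*y - 48) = (y - 4)*(y + 1)*(y^2 - 7*y + 12) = (y - 4)*(y - 3)*(y + 1)*(y - 4)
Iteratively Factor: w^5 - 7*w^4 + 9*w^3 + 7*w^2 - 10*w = (w + 1)*(w^4 - 8*w^3 + 17*w^2 - 10*w) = w*(w + 1)*(w^3 - 8*w^2 + 17*w - 10) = w*(w - 2)*(w + 1)*(w^2 - 6*w + 5) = w*(w - 5)*(w - 2)*(w + 1)*(w - 1)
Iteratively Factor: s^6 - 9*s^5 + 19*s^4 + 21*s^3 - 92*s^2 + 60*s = (s + 2)*(s^5 - 11*s^4 + 41*s^3 - 61*s^2 + 30*s) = (s - 1)*(s + 2)*(s^4 - 10*s^3 + 31*s^2 - 30*s) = (s - 5)*(s - 1)*(s + 2)*(s^3 - 5*s^2 + 6*s) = (s - 5)*(s - 2)*(s - 1)*(s + 2)*(s^2 - 3*s) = (s - 5)*(s - 3)*(s - 2)*(s - 1)*(s + 2)*(s)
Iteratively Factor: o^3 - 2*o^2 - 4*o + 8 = (o + 2)*(o^2 - 4*o + 4) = (o - 2)*(o + 2)*(o - 2)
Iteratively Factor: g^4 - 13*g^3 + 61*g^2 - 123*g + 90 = (g - 3)*(g^3 - 10*g^2 + 31*g - 30) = (g - 3)*(g - 2)*(g^2 - 8*g + 15) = (g - 5)*(g - 3)*(g - 2)*(g - 3)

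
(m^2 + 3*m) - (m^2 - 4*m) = 7*m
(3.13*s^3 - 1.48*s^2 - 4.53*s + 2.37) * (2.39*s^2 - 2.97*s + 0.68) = 7.4807*s^5 - 12.8333*s^4 - 4.3027*s^3 + 18.112*s^2 - 10.1193*s + 1.6116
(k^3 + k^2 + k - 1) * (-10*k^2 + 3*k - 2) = -10*k^5 - 7*k^4 - 9*k^3 + 11*k^2 - 5*k + 2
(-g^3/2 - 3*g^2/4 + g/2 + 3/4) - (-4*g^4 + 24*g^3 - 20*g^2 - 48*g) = 4*g^4 - 49*g^3/2 + 77*g^2/4 + 97*g/2 + 3/4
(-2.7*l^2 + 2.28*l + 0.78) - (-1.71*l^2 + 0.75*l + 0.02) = -0.99*l^2 + 1.53*l + 0.76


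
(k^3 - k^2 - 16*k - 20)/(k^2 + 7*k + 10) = (k^2 - 3*k - 10)/(k + 5)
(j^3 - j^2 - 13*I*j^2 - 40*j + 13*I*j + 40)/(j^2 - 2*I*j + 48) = (j^2 - j*(1 + 5*I) + 5*I)/(j + 6*I)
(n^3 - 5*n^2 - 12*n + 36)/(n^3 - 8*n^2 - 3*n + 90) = (n - 2)/(n - 5)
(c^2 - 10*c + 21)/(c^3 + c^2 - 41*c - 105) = (c - 3)/(c^2 + 8*c + 15)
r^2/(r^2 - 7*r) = r/(r - 7)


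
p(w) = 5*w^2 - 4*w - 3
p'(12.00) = 116.00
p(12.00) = 669.00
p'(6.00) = 56.00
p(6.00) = 153.00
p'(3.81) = 34.10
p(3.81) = 54.34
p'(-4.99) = -53.90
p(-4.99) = 141.46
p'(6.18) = 57.80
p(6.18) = 163.24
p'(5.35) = 49.50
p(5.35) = 118.71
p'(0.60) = 2.00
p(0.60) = -3.60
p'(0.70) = 3.00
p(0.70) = -3.35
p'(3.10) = 27.00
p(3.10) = 32.65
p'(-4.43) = -48.30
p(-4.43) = 112.84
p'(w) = 10*w - 4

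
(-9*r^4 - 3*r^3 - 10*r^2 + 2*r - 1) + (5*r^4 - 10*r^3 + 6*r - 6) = -4*r^4 - 13*r^3 - 10*r^2 + 8*r - 7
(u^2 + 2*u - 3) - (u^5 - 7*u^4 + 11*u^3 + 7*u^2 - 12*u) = -u^5 + 7*u^4 - 11*u^3 - 6*u^2 + 14*u - 3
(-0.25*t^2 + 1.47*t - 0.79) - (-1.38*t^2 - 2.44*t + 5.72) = 1.13*t^2 + 3.91*t - 6.51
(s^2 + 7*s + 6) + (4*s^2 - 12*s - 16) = 5*s^2 - 5*s - 10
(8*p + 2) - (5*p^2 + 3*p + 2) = -5*p^2 + 5*p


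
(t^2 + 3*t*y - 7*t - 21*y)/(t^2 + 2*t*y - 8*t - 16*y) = (t^2 + 3*t*y - 7*t - 21*y)/(t^2 + 2*t*y - 8*t - 16*y)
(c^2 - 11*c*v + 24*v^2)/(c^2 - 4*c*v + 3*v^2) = (-c + 8*v)/(-c + v)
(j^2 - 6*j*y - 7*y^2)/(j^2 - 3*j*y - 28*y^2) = (j + y)/(j + 4*y)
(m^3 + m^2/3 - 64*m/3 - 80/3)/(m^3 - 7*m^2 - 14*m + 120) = (m + 4/3)/(m - 6)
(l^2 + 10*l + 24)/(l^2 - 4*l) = (l^2 + 10*l + 24)/(l*(l - 4))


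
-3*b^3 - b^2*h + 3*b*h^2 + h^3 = (-b + h)*(b + h)*(3*b + h)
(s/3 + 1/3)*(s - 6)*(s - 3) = s^3/3 - 8*s^2/3 + 3*s + 6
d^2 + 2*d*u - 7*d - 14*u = (d - 7)*(d + 2*u)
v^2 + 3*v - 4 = (v - 1)*(v + 4)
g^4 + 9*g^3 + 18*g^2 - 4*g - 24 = (g - 1)*(g + 2)^2*(g + 6)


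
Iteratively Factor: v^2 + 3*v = (v)*(v + 3)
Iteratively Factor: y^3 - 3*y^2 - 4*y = (y - 4)*(y^2 + y) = y*(y - 4)*(y + 1)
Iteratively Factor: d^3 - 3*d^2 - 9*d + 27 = (d - 3)*(d^2 - 9) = (d - 3)*(d + 3)*(d - 3)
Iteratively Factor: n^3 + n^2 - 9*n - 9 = (n + 1)*(n^2 - 9) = (n + 1)*(n + 3)*(n - 3)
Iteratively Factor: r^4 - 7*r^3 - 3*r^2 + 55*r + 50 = (r + 1)*(r^3 - 8*r^2 + 5*r + 50) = (r - 5)*(r + 1)*(r^2 - 3*r - 10) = (r - 5)*(r + 1)*(r + 2)*(r - 5)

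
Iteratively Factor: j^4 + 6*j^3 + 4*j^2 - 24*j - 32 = (j + 2)*(j^3 + 4*j^2 - 4*j - 16) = (j + 2)*(j + 4)*(j^2 - 4) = (j - 2)*(j + 2)*(j + 4)*(j + 2)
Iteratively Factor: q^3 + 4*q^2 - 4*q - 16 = (q + 4)*(q^2 - 4) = (q - 2)*(q + 4)*(q + 2)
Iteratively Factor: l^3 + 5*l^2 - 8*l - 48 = (l - 3)*(l^2 + 8*l + 16) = (l - 3)*(l + 4)*(l + 4)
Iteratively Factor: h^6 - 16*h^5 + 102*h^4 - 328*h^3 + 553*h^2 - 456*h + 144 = (h - 4)*(h^5 - 12*h^4 + 54*h^3 - 112*h^2 + 105*h - 36) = (h - 4)*(h - 1)*(h^4 - 11*h^3 + 43*h^2 - 69*h + 36) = (h - 4)^2*(h - 1)*(h^3 - 7*h^2 + 15*h - 9) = (h - 4)^2*(h - 1)^2*(h^2 - 6*h + 9) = (h - 4)^2*(h - 3)*(h - 1)^2*(h - 3)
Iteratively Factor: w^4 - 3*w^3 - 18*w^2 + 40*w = (w + 4)*(w^3 - 7*w^2 + 10*w) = w*(w + 4)*(w^2 - 7*w + 10) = w*(w - 5)*(w + 4)*(w - 2)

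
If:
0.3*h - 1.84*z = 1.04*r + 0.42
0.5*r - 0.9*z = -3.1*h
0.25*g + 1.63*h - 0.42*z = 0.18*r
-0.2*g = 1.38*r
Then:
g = 0.04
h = -0.07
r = -0.01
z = -0.24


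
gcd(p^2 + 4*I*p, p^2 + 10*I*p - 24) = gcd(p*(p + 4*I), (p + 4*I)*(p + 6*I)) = p + 4*I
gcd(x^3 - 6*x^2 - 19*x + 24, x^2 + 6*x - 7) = x - 1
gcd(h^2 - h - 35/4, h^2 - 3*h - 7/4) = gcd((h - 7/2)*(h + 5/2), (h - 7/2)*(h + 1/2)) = h - 7/2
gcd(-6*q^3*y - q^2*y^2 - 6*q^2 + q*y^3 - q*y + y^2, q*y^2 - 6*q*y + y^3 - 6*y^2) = 1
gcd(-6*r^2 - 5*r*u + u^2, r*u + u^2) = r + u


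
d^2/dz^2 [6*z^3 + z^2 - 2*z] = 36*z + 2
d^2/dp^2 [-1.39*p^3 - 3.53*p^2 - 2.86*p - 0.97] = -8.34*p - 7.06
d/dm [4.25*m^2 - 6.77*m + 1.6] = 8.5*m - 6.77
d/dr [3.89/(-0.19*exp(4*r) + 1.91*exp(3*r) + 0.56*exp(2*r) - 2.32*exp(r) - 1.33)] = (2.9564*exp(3*r) - 22.2897*exp(2*r) - 4.3568*exp(r) + 9.0248)*exp(r)/(0.19*exp(4*r) - 1.91*exp(3*r) - 0.56*exp(2*r) + 2.32*exp(r) + 1.33)^2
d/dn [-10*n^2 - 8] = -20*n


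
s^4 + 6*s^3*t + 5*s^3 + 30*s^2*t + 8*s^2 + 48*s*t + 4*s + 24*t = (s + 1)*(s + 2)^2*(s + 6*t)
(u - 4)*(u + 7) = u^2 + 3*u - 28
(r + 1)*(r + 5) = r^2 + 6*r + 5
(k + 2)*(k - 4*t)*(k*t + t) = k^3*t - 4*k^2*t^2 + 3*k^2*t - 12*k*t^2 + 2*k*t - 8*t^2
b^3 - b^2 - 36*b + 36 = (b - 6)*(b - 1)*(b + 6)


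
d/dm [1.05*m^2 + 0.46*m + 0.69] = 2.1*m + 0.46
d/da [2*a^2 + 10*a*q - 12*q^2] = 4*a + 10*q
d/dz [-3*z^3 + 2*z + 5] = 2 - 9*z^2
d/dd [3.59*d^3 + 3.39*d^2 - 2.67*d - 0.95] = 10.77*d^2 + 6.78*d - 2.67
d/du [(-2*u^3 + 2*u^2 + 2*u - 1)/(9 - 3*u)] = (4*u^3 - 20*u^2 + 12*u + 5)/(3*(u^2 - 6*u + 9))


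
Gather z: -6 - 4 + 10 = 0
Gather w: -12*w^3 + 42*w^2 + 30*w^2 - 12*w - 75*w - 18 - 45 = -12*w^3 + 72*w^2 - 87*w - 63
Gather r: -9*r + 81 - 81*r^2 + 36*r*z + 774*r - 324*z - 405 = -81*r^2 + r*(36*z + 765) - 324*z - 324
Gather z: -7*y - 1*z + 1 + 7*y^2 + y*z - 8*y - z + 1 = 7*y^2 - 15*y + z*(y - 2) + 2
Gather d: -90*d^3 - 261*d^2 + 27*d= -90*d^3 - 261*d^2 + 27*d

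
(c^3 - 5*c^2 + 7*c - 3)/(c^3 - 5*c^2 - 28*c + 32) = (c^2 - 4*c + 3)/(c^2 - 4*c - 32)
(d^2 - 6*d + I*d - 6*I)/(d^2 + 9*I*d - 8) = (d - 6)/(d + 8*I)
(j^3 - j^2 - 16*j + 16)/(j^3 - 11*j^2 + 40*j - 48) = (j^2 + 3*j - 4)/(j^2 - 7*j + 12)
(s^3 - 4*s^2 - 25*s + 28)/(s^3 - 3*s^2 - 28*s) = (s - 1)/s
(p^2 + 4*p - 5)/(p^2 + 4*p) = (p^2 + 4*p - 5)/(p*(p + 4))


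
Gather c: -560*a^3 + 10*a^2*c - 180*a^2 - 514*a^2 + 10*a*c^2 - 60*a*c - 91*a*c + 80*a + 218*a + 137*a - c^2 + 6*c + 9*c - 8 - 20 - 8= -560*a^3 - 694*a^2 + 435*a + c^2*(10*a - 1) + c*(10*a^2 - 151*a + 15) - 36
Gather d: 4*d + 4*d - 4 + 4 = 8*d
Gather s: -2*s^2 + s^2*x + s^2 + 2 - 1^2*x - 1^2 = s^2*(x - 1) - x + 1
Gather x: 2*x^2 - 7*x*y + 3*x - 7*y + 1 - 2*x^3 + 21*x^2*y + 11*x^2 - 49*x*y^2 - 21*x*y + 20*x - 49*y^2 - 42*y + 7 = -2*x^3 + x^2*(21*y + 13) + x*(-49*y^2 - 28*y + 23) - 49*y^2 - 49*y + 8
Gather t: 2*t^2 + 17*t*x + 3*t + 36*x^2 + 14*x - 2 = 2*t^2 + t*(17*x + 3) + 36*x^2 + 14*x - 2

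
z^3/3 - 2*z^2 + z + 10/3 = (z/3 + 1/3)*(z - 5)*(z - 2)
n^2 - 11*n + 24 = (n - 8)*(n - 3)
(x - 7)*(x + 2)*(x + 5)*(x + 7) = x^4 + 7*x^3 - 39*x^2 - 343*x - 490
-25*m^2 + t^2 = (-5*m + t)*(5*m + t)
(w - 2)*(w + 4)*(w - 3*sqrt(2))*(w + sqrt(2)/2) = w^4 - 5*sqrt(2)*w^3/2 + 2*w^3 - 11*w^2 - 5*sqrt(2)*w^2 - 6*w + 20*sqrt(2)*w + 24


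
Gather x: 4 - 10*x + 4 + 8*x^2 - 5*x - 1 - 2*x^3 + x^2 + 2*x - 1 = -2*x^3 + 9*x^2 - 13*x + 6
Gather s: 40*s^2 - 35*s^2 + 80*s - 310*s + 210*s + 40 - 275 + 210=5*s^2 - 20*s - 25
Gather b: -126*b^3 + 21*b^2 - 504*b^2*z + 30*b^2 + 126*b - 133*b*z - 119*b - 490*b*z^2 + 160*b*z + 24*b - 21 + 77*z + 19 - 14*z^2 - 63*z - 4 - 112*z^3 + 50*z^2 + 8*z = -126*b^3 + b^2*(51 - 504*z) + b*(-490*z^2 + 27*z + 31) - 112*z^3 + 36*z^2 + 22*z - 6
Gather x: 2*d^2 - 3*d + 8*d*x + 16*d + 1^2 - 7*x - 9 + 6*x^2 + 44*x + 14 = 2*d^2 + 13*d + 6*x^2 + x*(8*d + 37) + 6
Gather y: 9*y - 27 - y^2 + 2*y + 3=-y^2 + 11*y - 24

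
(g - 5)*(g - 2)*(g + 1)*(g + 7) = g^4 + g^3 - 39*g^2 + 31*g + 70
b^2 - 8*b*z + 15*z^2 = (b - 5*z)*(b - 3*z)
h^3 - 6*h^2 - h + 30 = (h - 5)*(h - 3)*(h + 2)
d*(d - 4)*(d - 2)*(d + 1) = d^4 - 5*d^3 + 2*d^2 + 8*d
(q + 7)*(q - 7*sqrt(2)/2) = q^2 - 7*sqrt(2)*q/2 + 7*q - 49*sqrt(2)/2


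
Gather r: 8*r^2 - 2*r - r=8*r^2 - 3*r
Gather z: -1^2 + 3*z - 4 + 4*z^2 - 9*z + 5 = 4*z^2 - 6*z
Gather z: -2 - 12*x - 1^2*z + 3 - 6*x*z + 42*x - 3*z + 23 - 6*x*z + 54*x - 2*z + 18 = 84*x + z*(-12*x - 6) + 42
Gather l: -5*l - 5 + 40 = 35 - 5*l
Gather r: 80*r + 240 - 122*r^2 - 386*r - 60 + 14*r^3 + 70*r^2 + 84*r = 14*r^3 - 52*r^2 - 222*r + 180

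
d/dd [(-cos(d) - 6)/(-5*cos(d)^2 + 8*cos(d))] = (5*sin(d) - 48*sin(d)/cos(d)^2 + 60*tan(d))/(5*cos(d) - 8)^2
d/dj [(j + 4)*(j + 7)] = 2*j + 11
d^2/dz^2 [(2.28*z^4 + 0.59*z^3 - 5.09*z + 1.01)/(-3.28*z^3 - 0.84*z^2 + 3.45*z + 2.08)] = (-5.6843418860808e-14*z^8 - 51.56736*z^6 + 234.817104*z^5 - 233.475096*z^4 - 200.03127*z^3 + 337.237872*z^2 + 14.262168*z - 100.624074)/(35.287552*z^9 + 27.111168*z^8 - 104.406336*z^7 - 123.572352*z^6 + 75.432744*z^5 + 166.815036*z^4 + 37.675191*z^3 - 63.369072*z^2 - 44.77824*z - 8.998912)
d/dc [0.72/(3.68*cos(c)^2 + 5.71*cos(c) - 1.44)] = (5.2992*cos(c) + 4.1112)*sin(c)/(3.68*cos(c)^2 + 5.71*cos(c) - 1.44)^2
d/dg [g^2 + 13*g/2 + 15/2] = 2*g + 13/2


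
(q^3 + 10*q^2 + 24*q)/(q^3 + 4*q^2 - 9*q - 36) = q*(q + 6)/(q^2 - 9)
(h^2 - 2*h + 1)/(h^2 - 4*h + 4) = (h^2 - 2*h + 1)/(h^2 - 4*h + 4)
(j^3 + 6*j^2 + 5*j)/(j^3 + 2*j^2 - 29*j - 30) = j*(j + 5)/(j^2 + j - 30)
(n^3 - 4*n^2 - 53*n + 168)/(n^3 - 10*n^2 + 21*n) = (n^2 - n - 56)/(n*(n - 7))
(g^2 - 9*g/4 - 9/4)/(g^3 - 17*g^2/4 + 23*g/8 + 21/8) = 2*(4*g + 3)/(8*g^2 - 10*g - 7)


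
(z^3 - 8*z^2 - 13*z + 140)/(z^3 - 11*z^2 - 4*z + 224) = (z - 5)/(z - 8)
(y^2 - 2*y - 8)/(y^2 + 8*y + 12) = (y - 4)/(y + 6)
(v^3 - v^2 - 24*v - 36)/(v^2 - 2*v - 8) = (v^2 - 3*v - 18)/(v - 4)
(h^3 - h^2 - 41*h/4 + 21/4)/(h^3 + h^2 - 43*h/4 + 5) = (2*h^2 - h - 21)/(2*h^2 + 3*h - 20)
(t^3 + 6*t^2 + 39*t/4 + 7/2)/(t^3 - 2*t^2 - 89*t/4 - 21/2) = (t + 2)/(t - 6)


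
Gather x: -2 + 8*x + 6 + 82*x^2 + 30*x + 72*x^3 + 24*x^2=72*x^3 + 106*x^2 + 38*x + 4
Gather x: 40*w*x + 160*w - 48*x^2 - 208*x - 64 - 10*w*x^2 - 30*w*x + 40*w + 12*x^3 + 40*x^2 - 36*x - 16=200*w + 12*x^3 + x^2*(-10*w - 8) + x*(10*w - 244) - 80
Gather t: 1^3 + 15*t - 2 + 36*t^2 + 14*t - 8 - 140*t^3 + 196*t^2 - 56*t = -140*t^3 + 232*t^2 - 27*t - 9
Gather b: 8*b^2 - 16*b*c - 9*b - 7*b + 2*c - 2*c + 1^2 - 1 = 8*b^2 + b*(-16*c - 16)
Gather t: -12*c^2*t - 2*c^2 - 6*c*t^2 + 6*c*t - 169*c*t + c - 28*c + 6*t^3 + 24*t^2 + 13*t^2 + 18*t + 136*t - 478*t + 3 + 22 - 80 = -2*c^2 - 27*c + 6*t^3 + t^2*(37 - 6*c) + t*(-12*c^2 - 163*c - 324) - 55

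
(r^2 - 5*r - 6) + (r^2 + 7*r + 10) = 2*r^2 + 2*r + 4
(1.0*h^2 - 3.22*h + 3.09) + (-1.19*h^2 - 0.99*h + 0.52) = -0.19*h^2 - 4.21*h + 3.61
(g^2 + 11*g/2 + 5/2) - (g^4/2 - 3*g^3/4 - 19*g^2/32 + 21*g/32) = -g^4/2 + 3*g^3/4 + 51*g^2/32 + 155*g/32 + 5/2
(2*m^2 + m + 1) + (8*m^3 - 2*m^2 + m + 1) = 8*m^3 + 2*m + 2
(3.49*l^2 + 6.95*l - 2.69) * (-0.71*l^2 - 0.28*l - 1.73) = -2.4779*l^4 - 5.9117*l^3 - 6.0738*l^2 - 11.2703*l + 4.6537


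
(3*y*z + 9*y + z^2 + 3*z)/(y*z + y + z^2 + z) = (3*y*z + 9*y + z^2 + 3*z)/(y*z + y + z^2 + z)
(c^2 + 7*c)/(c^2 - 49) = c/(c - 7)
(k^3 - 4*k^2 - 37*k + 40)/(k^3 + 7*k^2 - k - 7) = (k^2 - 3*k - 40)/(k^2 + 8*k + 7)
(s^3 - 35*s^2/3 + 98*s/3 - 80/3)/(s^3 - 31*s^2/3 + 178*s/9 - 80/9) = 3*(s - 2)/(3*s - 2)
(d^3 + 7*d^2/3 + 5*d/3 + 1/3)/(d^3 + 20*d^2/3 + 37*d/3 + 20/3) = (3*d^2 + 4*d + 1)/(3*d^2 + 17*d + 20)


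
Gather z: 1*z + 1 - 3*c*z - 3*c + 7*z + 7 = -3*c + z*(8 - 3*c) + 8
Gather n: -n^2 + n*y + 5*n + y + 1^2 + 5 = -n^2 + n*(y + 5) + y + 6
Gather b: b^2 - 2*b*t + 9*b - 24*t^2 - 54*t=b^2 + b*(9 - 2*t) - 24*t^2 - 54*t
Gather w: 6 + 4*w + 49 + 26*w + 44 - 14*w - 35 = 16*w + 64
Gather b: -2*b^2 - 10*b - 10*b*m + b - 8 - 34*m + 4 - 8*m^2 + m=-2*b^2 + b*(-10*m - 9) - 8*m^2 - 33*m - 4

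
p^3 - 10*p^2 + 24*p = p*(p - 6)*(p - 4)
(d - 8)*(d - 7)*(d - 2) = d^3 - 17*d^2 + 86*d - 112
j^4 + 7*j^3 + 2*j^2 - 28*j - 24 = (j - 2)*(j + 1)*(j + 2)*(j + 6)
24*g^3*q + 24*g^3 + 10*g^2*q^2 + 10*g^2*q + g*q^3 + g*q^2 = (4*g + q)*(6*g + q)*(g*q + g)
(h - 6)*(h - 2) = h^2 - 8*h + 12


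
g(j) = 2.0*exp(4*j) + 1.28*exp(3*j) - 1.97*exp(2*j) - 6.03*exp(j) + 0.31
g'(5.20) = 8660782541.69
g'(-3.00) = -0.31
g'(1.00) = 468.41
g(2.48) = 42492.90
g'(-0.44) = -3.12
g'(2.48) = 168568.66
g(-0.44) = -3.70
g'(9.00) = 34491895183416300.00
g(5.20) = 2167068541.36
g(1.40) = 569.67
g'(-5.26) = -0.03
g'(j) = 8.0*exp(4*j) + 3.84*exp(3*j) - 3.94*exp(2*j) - 6.03*exp(j)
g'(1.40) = 2330.24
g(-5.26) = 0.28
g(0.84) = 49.26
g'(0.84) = 242.93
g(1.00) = 104.27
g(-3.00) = 0.01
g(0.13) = -3.86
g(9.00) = 8623143986579360.00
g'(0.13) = 7.15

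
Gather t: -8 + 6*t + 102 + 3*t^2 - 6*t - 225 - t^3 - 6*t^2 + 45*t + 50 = -t^3 - 3*t^2 + 45*t - 81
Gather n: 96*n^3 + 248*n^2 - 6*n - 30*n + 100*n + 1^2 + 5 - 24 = 96*n^3 + 248*n^2 + 64*n - 18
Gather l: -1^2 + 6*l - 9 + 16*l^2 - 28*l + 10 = 16*l^2 - 22*l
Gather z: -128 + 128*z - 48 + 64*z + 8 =192*z - 168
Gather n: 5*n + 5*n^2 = 5*n^2 + 5*n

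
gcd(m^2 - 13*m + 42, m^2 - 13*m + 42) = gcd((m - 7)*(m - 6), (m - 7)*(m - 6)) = m^2 - 13*m + 42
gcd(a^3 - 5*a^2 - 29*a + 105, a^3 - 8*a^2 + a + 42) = a^2 - 10*a + 21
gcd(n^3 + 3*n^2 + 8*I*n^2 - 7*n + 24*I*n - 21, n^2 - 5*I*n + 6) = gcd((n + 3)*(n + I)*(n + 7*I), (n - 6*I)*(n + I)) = n + I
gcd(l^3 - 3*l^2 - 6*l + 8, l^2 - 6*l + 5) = l - 1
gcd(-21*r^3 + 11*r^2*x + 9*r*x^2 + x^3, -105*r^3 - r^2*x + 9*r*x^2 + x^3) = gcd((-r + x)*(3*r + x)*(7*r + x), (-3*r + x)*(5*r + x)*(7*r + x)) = 7*r + x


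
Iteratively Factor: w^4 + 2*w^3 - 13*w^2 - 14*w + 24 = (w - 1)*(w^3 + 3*w^2 - 10*w - 24) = (w - 1)*(w + 4)*(w^2 - w - 6) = (w - 3)*(w - 1)*(w + 4)*(w + 2)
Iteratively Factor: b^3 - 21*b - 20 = (b + 1)*(b^2 - b - 20) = (b + 1)*(b + 4)*(b - 5)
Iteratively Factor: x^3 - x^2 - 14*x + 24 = (x - 3)*(x^2 + 2*x - 8) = (x - 3)*(x - 2)*(x + 4)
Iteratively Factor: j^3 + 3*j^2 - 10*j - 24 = (j - 3)*(j^2 + 6*j + 8) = (j - 3)*(j + 2)*(j + 4)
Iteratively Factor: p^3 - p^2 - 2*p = (p)*(p^2 - p - 2) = p*(p - 2)*(p + 1)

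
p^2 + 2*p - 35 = (p - 5)*(p + 7)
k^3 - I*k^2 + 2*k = k*(k - 2*I)*(k + I)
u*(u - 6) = u^2 - 6*u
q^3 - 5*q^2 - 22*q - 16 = (q - 8)*(q + 1)*(q + 2)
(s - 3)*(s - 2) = s^2 - 5*s + 6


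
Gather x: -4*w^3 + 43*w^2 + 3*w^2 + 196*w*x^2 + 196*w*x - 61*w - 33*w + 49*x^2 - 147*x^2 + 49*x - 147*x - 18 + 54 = -4*w^3 + 46*w^2 - 94*w + x^2*(196*w - 98) + x*(196*w - 98) + 36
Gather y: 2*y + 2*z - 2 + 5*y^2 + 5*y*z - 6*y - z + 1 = 5*y^2 + y*(5*z - 4) + z - 1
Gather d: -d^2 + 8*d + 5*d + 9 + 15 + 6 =-d^2 + 13*d + 30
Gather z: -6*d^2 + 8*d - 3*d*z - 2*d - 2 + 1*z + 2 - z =-6*d^2 - 3*d*z + 6*d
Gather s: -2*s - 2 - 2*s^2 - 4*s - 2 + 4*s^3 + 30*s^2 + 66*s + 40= 4*s^3 + 28*s^2 + 60*s + 36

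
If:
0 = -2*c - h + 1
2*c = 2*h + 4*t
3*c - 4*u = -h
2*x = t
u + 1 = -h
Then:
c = 9/7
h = -11/7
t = 10/7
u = 4/7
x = 5/7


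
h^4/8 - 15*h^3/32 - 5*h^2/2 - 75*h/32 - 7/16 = (h/4 + 1/4)*(h/2 + 1)*(h - 7)*(h + 1/4)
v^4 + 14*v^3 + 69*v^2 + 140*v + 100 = (v + 2)^2*(v + 5)^2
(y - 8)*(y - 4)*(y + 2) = y^3 - 10*y^2 + 8*y + 64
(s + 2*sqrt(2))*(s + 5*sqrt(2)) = s^2 + 7*sqrt(2)*s + 20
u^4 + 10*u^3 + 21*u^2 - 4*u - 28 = (u - 1)*(u + 2)^2*(u + 7)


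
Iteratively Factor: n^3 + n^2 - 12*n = (n + 4)*(n^2 - 3*n) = (n - 3)*(n + 4)*(n)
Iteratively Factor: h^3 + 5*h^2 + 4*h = (h + 1)*(h^2 + 4*h) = (h + 1)*(h + 4)*(h)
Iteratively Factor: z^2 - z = (z)*(z - 1)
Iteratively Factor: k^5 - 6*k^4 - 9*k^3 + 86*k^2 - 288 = (k - 3)*(k^4 - 3*k^3 - 18*k^2 + 32*k + 96) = (k - 4)*(k - 3)*(k^3 + k^2 - 14*k - 24) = (k - 4)*(k - 3)*(k + 3)*(k^2 - 2*k - 8) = (k - 4)*(k - 3)*(k + 2)*(k + 3)*(k - 4)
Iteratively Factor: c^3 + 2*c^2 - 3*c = (c - 1)*(c^2 + 3*c) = (c - 1)*(c + 3)*(c)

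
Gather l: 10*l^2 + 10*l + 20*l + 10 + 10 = 10*l^2 + 30*l + 20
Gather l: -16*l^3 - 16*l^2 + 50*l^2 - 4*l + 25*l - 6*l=-16*l^3 + 34*l^2 + 15*l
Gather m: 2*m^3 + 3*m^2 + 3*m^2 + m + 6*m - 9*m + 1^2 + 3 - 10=2*m^3 + 6*m^2 - 2*m - 6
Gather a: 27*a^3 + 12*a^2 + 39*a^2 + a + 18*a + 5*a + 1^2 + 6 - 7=27*a^3 + 51*a^2 + 24*a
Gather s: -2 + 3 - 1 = 0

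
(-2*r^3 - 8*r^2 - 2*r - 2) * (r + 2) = -2*r^4 - 12*r^3 - 18*r^2 - 6*r - 4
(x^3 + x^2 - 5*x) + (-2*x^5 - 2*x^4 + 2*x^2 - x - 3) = -2*x^5 - 2*x^4 + x^3 + 3*x^2 - 6*x - 3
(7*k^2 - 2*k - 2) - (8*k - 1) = 7*k^2 - 10*k - 1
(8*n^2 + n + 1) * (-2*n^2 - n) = -16*n^4 - 10*n^3 - 3*n^2 - n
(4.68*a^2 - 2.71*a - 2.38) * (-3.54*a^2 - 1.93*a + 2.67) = -16.5672*a^4 + 0.561000000000002*a^3 + 26.1511*a^2 - 2.6423*a - 6.3546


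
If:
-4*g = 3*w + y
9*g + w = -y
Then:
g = -2*y/23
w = -5*y/23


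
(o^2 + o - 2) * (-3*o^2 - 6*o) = -3*o^4 - 9*o^3 + 12*o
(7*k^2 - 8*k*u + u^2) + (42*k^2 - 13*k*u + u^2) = 49*k^2 - 21*k*u + 2*u^2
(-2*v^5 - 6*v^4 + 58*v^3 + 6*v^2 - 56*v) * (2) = -4*v^5 - 12*v^4 + 116*v^3 + 12*v^2 - 112*v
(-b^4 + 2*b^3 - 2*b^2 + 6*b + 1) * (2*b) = -2*b^5 + 4*b^4 - 4*b^3 + 12*b^2 + 2*b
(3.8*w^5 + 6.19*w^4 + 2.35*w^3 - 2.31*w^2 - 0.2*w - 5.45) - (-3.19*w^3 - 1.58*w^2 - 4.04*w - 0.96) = 3.8*w^5 + 6.19*w^4 + 5.54*w^3 - 0.73*w^2 + 3.84*w - 4.49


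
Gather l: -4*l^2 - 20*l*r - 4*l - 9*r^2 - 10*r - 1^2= -4*l^2 + l*(-20*r - 4) - 9*r^2 - 10*r - 1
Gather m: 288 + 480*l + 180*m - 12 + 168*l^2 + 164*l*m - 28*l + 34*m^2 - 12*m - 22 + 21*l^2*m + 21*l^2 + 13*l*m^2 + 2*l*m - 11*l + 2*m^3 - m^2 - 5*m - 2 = 189*l^2 + 441*l + 2*m^3 + m^2*(13*l + 33) + m*(21*l^2 + 166*l + 163) + 252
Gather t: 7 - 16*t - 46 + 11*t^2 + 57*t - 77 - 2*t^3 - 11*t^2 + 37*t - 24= -2*t^3 + 78*t - 140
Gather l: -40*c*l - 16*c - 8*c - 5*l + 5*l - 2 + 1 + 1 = -40*c*l - 24*c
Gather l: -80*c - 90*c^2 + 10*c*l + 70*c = -90*c^2 + 10*c*l - 10*c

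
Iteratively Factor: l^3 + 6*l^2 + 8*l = (l)*(l^2 + 6*l + 8) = l*(l + 2)*(l + 4)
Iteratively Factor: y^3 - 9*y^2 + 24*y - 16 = (y - 1)*(y^2 - 8*y + 16) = (y - 4)*(y - 1)*(y - 4)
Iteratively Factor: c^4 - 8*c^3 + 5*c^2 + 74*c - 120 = (c + 3)*(c^3 - 11*c^2 + 38*c - 40) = (c - 5)*(c + 3)*(c^2 - 6*c + 8) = (c - 5)*(c - 2)*(c + 3)*(c - 4)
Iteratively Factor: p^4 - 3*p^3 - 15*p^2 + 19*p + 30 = (p + 3)*(p^3 - 6*p^2 + 3*p + 10) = (p - 2)*(p + 3)*(p^2 - 4*p - 5) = (p - 2)*(p + 1)*(p + 3)*(p - 5)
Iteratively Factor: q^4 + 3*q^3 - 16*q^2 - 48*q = (q + 3)*(q^3 - 16*q) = (q - 4)*(q + 3)*(q^2 + 4*q) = (q - 4)*(q + 3)*(q + 4)*(q)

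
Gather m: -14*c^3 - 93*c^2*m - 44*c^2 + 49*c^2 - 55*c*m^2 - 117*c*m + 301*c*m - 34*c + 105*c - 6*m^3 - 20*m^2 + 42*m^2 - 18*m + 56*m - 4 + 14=-14*c^3 + 5*c^2 + 71*c - 6*m^3 + m^2*(22 - 55*c) + m*(-93*c^2 + 184*c + 38) + 10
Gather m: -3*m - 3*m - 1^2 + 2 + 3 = 4 - 6*m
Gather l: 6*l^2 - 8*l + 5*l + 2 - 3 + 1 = 6*l^2 - 3*l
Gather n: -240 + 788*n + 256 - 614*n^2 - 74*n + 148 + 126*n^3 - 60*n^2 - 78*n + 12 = 126*n^3 - 674*n^2 + 636*n + 176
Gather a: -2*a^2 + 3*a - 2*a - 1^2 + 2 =-2*a^2 + a + 1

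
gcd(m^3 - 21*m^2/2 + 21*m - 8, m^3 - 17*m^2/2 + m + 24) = m^2 - 10*m + 16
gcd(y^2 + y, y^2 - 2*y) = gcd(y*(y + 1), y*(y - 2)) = y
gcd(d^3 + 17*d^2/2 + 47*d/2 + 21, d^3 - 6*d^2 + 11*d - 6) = 1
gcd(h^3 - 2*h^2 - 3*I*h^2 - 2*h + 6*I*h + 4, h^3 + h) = h - I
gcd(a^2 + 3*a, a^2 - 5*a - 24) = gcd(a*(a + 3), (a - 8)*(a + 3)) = a + 3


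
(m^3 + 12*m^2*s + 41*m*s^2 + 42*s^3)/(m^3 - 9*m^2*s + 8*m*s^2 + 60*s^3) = (m^2 + 10*m*s + 21*s^2)/(m^2 - 11*m*s + 30*s^2)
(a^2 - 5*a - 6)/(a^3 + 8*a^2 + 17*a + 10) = (a - 6)/(a^2 + 7*a + 10)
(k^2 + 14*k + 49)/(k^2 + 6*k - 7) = (k + 7)/(k - 1)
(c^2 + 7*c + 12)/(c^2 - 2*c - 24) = (c + 3)/(c - 6)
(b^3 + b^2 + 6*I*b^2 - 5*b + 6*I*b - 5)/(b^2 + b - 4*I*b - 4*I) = (b^2 + 6*I*b - 5)/(b - 4*I)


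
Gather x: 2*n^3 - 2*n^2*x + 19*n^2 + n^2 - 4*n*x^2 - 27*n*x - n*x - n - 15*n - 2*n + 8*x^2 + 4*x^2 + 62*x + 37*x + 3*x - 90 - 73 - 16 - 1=2*n^3 + 20*n^2 - 18*n + x^2*(12 - 4*n) + x*(-2*n^2 - 28*n + 102) - 180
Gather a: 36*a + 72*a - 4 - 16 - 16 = 108*a - 36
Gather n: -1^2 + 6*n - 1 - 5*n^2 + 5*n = -5*n^2 + 11*n - 2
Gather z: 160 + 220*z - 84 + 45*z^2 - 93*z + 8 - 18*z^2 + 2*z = 27*z^2 + 129*z + 84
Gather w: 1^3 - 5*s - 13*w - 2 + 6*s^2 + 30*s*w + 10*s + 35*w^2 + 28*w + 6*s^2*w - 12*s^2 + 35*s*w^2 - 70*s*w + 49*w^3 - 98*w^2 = -6*s^2 + 5*s + 49*w^3 + w^2*(35*s - 63) + w*(6*s^2 - 40*s + 15) - 1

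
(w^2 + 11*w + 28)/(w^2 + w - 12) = (w + 7)/(w - 3)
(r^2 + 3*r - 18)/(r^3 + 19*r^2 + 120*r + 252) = (r - 3)/(r^2 + 13*r + 42)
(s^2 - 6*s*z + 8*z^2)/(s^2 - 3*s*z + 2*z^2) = (-s + 4*z)/(-s + z)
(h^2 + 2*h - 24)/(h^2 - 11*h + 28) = (h + 6)/(h - 7)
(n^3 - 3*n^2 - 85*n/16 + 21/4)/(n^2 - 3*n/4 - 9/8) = (-16*n^3 + 48*n^2 + 85*n - 84)/(2*(-8*n^2 + 6*n + 9))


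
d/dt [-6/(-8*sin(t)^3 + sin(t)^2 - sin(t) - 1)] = 6*(-24*sin(t)^2 + 2*sin(t) - 1)*cos(t)/(8*sin(t)^3 - sin(t)^2 + sin(t) + 1)^2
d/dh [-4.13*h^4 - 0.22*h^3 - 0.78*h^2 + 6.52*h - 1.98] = -16.52*h^3 - 0.66*h^2 - 1.56*h + 6.52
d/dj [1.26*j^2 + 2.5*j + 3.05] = 2.52*j + 2.5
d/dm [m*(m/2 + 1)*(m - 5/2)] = 3*m^2/2 - m/2 - 5/2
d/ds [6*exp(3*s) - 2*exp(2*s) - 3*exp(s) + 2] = (18*exp(2*s) - 4*exp(s) - 3)*exp(s)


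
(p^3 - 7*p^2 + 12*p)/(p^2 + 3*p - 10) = p*(p^2 - 7*p + 12)/(p^2 + 3*p - 10)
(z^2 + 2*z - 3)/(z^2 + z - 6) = (z - 1)/(z - 2)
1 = 1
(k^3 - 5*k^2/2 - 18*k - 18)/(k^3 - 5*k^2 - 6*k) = (k^2 + 7*k/2 + 3)/(k*(k + 1))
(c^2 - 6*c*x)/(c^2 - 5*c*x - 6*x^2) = c/(c + x)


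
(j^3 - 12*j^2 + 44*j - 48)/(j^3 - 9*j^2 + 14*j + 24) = (j - 2)/(j + 1)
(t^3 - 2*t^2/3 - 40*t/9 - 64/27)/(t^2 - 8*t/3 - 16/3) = (t^2 - 2*t - 16/9)/(t - 4)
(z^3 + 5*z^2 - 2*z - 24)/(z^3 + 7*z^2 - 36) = (z + 4)/(z + 6)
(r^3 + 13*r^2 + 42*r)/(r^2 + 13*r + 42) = r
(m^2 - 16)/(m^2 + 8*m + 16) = (m - 4)/(m + 4)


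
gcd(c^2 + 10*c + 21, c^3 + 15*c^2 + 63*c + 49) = c + 7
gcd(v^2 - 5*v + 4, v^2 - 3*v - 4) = v - 4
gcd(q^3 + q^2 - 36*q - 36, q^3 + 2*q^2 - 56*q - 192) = q + 6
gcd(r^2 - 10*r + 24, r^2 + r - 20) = r - 4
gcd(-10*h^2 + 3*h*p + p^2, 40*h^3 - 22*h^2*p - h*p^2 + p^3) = -10*h^2 + 3*h*p + p^2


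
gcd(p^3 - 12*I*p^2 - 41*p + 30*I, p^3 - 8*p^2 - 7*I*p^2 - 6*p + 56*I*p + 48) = p^2 - 7*I*p - 6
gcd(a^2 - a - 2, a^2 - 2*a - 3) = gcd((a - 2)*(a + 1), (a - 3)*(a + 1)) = a + 1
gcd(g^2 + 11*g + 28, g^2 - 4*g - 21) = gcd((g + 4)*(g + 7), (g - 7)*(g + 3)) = 1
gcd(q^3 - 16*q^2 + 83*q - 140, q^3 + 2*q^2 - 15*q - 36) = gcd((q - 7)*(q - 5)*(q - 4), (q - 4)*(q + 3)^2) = q - 4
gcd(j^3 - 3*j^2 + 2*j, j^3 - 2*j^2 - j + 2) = j^2 - 3*j + 2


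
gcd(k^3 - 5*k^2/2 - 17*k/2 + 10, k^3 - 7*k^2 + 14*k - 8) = k^2 - 5*k + 4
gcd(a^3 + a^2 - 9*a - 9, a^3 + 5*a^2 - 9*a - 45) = a^2 - 9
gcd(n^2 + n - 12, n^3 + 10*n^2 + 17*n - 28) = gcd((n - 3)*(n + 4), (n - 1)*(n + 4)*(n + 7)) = n + 4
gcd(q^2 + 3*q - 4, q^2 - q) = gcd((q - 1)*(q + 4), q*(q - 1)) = q - 1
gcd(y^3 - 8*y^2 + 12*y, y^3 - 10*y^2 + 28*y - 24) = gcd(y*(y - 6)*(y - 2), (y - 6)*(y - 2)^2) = y^2 - 8*y + 12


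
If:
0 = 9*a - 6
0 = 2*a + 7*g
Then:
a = 2/3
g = -4/21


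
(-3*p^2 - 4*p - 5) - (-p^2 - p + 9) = -2*p^2 - 3*p - 14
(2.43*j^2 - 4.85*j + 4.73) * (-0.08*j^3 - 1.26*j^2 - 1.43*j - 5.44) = -0.1944*j^5 - 2.6738*j^4 + 2.2577*j^3 - 12.2435*j^2 + 19.6201*j - 25.7312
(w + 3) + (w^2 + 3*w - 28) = w^2 + 4*w - 25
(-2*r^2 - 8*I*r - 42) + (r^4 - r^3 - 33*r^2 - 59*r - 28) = r^4 - r^3 - 35*r^2 - 59*r - 8*I*r - 70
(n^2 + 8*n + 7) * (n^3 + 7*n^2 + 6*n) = n^5 + 15*n^4 + 69*n^3 + 97*n^2 + 42*n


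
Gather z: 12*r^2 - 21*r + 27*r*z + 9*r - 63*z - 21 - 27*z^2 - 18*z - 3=12*r^2 - 12*r - 27*z^2 + z*(27*r - 81) - 24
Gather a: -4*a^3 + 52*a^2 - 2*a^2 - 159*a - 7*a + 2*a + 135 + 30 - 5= -4*a^3 + 50*a^2 - 164*a + 160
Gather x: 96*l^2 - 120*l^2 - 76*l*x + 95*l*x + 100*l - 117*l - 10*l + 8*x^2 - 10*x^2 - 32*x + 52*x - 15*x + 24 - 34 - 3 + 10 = -24*l^2 - 27*l - 2*x^2 + x*(19*l + 5) - 3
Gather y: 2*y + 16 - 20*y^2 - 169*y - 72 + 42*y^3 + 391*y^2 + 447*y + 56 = 42*y^3 + 371*y^2 + 280*y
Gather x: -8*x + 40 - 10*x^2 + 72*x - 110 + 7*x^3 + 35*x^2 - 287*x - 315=7*x^3 + 25*x^2 - 223*x - 385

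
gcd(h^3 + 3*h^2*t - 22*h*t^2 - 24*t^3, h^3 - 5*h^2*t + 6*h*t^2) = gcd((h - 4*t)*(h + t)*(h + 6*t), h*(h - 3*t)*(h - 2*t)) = 1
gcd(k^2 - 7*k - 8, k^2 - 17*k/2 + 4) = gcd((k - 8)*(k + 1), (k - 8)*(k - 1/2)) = k - 8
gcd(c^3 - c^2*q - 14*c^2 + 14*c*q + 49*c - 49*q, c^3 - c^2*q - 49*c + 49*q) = -c^2 + c*q + 7*c - 7*q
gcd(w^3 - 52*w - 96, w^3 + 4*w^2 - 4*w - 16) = w + 2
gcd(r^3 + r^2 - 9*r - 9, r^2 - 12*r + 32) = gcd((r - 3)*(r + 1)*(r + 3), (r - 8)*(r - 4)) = 1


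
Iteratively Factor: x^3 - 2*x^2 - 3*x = (x)*(x^2 - 2*x - 3) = x*(x - 3)*(x + 1)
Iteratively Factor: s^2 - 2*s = (s)*(s - 2)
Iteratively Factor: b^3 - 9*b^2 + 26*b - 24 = (b - 3)*(b^2 - 6*b + 8) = (b - 4)*(b - 3)*(b - 2)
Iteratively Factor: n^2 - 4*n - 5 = (n + 1)*(n - 5)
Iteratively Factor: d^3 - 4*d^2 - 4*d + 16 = (d - 2)*(d^2 - 2*d - 8) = (d - 4)*(d - 2)*(d + 2)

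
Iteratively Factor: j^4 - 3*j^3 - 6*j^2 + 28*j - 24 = (j + 3)*(j^3 - 6*j^2 + 12*j - 8) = (j - 2)*(j + 3)*(j^2 - 4*j + 4) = (j - 2)^2*(j + 3)*(j - 2)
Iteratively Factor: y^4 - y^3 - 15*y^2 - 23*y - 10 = (y + 1)*(y^3 - 2*y^2 - 13*y - 10) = (y - 5)*(y + 1)*(y^2 + 3*y + 2) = (y - 5)*(y + 1)*(y + 2)*(y + 1)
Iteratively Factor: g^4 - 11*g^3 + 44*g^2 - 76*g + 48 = (g - 2)*(g^3 - 9*g^2 + 26*g - 24) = (g - 2)^2*(g^2 - 7*g + 12) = (g - 3)*(g - 2)^2*(g - 4)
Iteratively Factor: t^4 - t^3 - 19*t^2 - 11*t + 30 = (t - 5)*(t^3 + 4*t^2 + t - 6) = (t - 5)*(t - 1)*(t^2 + 5*t + 6) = (t - 5)*(t - 1)*(t + 3)*(t + 2)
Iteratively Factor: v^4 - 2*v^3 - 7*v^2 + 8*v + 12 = (v - 2)*(v^3 - 7*v - 6) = (v - 2)*(v + 2)*(v^2 - 2*v - 3) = (v - 2)*(v + 1)*(v + 2)*(v - 3)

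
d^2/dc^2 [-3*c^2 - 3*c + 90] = -6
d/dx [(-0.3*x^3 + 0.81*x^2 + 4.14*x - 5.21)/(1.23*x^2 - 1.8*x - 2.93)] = (-0.369*x^4 + 1.08*x^3 - 3.9132*x^2 + 8.07*x - 21.5082)/(1.5129*x^4 - 4.428*x^3 - 3.9678*x^2 + 10.548*x + 8.5849)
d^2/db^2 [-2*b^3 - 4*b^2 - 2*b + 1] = -12*b - 8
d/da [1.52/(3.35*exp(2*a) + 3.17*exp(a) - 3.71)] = (-10.184*exp(a) - 4.8184)*exp(a)/(3.35*exp(2*a) + 3.17*exp(a) - 3.71)^2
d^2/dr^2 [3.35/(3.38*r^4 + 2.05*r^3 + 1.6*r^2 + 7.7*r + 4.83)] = (-(135.876*r^2 + 41.205*r + 10.72)*(3.38*r^4 + 2.05*r^3 + 1.6*r^2 + 7.7*r + 4.83) + 3.35*(13.52*r^3 + 6.15*r^2 + 3.2*r + 7.7)*(27.04*r^3 + 12.3*r^2 + 6.4*r + 15.4))/(3.38*r^4 + 2.05*r^3 + 1.6*r^2 + 7.7*r + 4.83)^3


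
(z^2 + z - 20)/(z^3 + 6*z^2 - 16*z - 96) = (z + 5)/(z^2 + 10*z + 24)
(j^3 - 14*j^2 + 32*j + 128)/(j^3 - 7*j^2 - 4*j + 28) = (j^2 - 16*j + 64)/(j^2 - 9*j + 14)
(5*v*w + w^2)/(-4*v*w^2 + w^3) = (-5*v - w)/(w*(4*v - w))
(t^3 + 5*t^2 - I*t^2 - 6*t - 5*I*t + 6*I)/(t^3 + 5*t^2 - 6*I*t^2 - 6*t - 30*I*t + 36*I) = (t - I)/(t - 6*I)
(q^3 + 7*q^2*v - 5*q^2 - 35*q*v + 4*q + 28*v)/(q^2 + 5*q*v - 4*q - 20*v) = (q^2 + 7*q*v - q - 7*v)/(q + 5*v)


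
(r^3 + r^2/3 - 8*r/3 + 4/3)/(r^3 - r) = (3*r^2 + 4*r - 4)/(3*r*(r + 1))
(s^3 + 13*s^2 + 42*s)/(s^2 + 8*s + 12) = s*(s + 7)/(s + 2)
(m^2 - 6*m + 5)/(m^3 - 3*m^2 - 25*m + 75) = (m - 1)/(m^2 + 2*m - 15)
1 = 1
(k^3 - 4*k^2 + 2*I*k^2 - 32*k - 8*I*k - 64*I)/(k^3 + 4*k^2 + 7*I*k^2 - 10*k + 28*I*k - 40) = (k - 8)/(k + 5*I)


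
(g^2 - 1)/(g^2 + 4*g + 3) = (g - 1)/(g + 3)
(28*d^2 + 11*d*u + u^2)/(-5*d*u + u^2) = (28*d^2 + 11*d*u + u^2)/(u*(-5*d + u))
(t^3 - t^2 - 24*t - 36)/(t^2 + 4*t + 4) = (t^2 - 3*t - 18)/(t + 2)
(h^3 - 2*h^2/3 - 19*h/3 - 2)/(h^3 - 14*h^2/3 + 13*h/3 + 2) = (h + 2)/(h - 2)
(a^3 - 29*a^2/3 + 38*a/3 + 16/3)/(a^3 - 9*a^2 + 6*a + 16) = (a + 1/3)/(a + 1)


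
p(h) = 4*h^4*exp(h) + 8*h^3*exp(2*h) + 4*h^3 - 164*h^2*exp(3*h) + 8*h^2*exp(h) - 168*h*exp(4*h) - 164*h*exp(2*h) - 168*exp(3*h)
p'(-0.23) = -290.69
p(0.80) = -6918.52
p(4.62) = -86194271741.01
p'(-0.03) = -728.77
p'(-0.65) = -36.52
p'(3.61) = -5253088652.85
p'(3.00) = -403578320.44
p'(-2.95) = 101.07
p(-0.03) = -144.57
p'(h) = 4*h^4*exp(h) + 16*h^3*exp(2*h) + 16*h^3*exp(h) - 492*h^2*exp(3*h) + 24*h^2*exp(2*h) + 8*h^2*exp(h) + 12*h^2 - 672*h*exp(4*h) - 328*h*exp(3*h) - 328*h*exp(2*h) + 16*h*exp(h) - 168*exp(4*h) - 504*exp(3*h) - 164*exp(2*h)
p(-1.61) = -2.27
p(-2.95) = -82.65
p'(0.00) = -836.00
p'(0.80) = -31155.17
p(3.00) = -95453169.33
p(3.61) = -1249188476.21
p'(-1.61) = 27.96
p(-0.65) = 3.84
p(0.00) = -168.00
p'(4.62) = -360350221822.46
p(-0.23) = -49.17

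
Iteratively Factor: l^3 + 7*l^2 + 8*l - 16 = (l + 4)*(l^2 + 3*l - 4) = (l - 1)*(l + 4)*(l + 4)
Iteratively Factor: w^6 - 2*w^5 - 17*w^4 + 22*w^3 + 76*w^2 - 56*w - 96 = (w - 2)*(w^5 - 17*w^3 - 12*w^2 + 52*w + 48) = (w - 2)*(w + 2)*(w^4 - 2*w^3 - 13*w^2 + 14*w + 24) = (w - 2)^2*(w + 2)*(w^3 - 13*w - 12) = (w - 2)^2*(w + 1)*(w + 2)*(w^2 - w - 12) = (w - 4)*(w - 2)^2*(w + 1)*(w + 2)*(w + 3)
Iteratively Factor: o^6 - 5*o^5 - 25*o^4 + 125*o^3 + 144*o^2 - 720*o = (o - 4)*(o^5 - o^4 - 29*o^3 + 9*o^2 + 180*o) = o*(o - 4)*(o^4 - o^3 - 29*o^2 + 9*o + 180) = o*(o - 4)*(o + 4)*(o^3 - 5*o^2 - 9*o + 45) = o*(o - 4)*(o - 3)*(o + 4)*(o^2 - 2*o - 15) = o*(o - 5)*(o - 4)*(o - 3)*(o + 4)*(o + 3)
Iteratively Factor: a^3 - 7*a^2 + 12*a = (a - 4)*(a^2 - 3*a) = a*(a - 4)*(a - 3)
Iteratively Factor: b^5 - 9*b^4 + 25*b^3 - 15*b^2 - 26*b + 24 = (b - 2)*(b^4 - 7*b^3 + 11*b^2 + 7*b - 12) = (b - 2)*(b - 1)*(b^3 - 6*b^2 + 5*b + 12) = (b - 2)*(b - 1)*(b + 1)*(b^2 - 7*b + 12) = (b - 3)*(b - 2)*(b - 1)*(b + 1)*(b - 4)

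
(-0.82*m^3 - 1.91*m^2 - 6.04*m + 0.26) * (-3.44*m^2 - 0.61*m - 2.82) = 2.8208*m^5 + 7.0706*m^4 + 24.2551*m^3 + 8.1762*m^2 + 16.8742*m - 0.7332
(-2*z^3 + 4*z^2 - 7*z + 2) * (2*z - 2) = -4*z^4 + 12*z^3 - 22*z^2 + 18*z - 4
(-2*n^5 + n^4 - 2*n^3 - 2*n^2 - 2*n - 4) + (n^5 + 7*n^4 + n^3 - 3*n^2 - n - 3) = -n^5 + 8*n^4 - n^3 - 5*n^2 - 3*n - 7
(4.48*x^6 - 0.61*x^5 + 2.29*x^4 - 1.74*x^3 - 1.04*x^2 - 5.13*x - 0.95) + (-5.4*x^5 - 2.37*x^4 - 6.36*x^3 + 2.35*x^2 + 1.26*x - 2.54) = 4.48*x^6 - 6.01*x^5 - 0.0800000000000001*x^4 - 8.1*x^3 + 1.31*x^2 - 3.87*x - 3.49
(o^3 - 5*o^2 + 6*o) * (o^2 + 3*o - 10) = o^5 - 2*o^4 - 19*o^3 + 68*o^2 - 60*o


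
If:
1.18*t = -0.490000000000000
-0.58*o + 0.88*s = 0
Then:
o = 1.51724137931034*s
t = -0.42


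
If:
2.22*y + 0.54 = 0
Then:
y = -0.24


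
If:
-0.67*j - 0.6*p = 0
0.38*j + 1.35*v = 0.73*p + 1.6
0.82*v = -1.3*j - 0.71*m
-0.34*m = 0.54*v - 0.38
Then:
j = -0.27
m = -1.15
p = 0.30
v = 1.43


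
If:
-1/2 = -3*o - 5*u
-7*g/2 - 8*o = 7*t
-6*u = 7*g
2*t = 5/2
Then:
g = -363/686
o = -169/196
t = 5/4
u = 121/196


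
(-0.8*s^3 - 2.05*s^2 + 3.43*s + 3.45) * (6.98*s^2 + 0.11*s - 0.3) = -5.584*s^5 - 14.397*s^4 + 23.9559*s^3 + 25.0733*s^2 - 0.6495*s - 1.035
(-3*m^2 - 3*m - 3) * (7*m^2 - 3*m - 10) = -21*m^4 - 12*m^3 + 18*m^2 + 39*m + 30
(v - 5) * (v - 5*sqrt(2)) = v^2 - 5*sqrt(2)*v - 5*v + 25*sqrt(2)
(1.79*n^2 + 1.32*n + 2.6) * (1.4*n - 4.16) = 2.506*n^3 - 5.5984*n^2 - 1.8512*n - 10.816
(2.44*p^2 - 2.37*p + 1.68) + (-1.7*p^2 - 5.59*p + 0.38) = 0.74*p^2 - 7.96*p + 2.06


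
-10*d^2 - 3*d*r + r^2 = (-5*d + r)*(2*d + r)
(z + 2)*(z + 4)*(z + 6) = z^3 + 12*z^2 + 44*z + 48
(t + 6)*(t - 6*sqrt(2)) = t^2 - 6*sqrt(2)*t + 6*t - 36*sqrt(2)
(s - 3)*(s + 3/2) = s^2 - 3*s/2 - 9/2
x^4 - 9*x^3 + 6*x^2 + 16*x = x*(x - 8)*(x - 2)*(x + 1)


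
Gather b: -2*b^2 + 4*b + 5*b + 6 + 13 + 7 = -2*b^2 + 9*b + 26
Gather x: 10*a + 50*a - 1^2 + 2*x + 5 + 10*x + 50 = 60*a + 12*x + 54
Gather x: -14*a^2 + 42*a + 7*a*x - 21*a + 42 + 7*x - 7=-14*a^2 + 21*a + x*(7*a + 7) + 35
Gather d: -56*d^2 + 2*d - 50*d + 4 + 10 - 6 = -56*d^2 - 48*d + 8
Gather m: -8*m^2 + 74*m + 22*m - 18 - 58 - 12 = -8*m^2 + 96*m - 88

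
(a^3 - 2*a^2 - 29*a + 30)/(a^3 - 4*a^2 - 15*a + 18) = (a + 5)/(a + 3)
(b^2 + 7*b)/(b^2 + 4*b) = (b + 7)/(b + 4)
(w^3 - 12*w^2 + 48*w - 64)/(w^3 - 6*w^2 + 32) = (w - 4)/(w + 2)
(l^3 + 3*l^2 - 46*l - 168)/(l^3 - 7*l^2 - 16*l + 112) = (l + 6)/(l - 4)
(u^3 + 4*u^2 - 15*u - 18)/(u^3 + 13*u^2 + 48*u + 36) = (u - 3)/(u + 6)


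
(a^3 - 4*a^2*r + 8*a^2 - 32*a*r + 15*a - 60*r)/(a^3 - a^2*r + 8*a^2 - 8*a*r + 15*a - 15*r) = (-a + 4*r)/(-a + r)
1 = 1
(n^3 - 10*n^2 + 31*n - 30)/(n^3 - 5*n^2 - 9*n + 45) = (n - 2)/(n + 3)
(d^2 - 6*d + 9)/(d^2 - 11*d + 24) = (d - 3)/(d - 8)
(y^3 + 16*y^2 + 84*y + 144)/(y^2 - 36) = (y^2 + 10*y + 24)/(y - 6)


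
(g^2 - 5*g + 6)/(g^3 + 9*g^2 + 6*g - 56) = (g - 3)/(g^2 + 11*g + 28)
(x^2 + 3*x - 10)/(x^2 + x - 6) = (x + 5)/(x + 3)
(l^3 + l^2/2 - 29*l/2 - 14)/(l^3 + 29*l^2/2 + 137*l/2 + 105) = (l^2 - 3*l - 4)/(l^2 + 11*l + 30)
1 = 1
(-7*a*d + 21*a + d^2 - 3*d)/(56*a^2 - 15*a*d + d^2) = (3 - d)/(8*a - d)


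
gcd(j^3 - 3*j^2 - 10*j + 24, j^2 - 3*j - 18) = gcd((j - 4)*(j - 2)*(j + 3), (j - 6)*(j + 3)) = j + 3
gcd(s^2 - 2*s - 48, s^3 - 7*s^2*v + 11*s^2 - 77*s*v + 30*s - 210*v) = s + 6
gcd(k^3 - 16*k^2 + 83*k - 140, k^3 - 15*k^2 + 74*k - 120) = k^2 - 9*k + 20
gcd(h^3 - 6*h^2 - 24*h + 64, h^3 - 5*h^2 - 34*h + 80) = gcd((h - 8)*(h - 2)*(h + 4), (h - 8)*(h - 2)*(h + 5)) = h^2 - 10*h + 16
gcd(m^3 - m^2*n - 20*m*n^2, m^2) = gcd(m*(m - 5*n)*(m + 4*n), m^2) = m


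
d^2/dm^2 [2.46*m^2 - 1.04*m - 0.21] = 4.92000000000000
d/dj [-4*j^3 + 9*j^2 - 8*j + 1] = -12*j^2 + 18*j - 8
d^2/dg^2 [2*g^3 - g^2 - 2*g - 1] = 12*g - 2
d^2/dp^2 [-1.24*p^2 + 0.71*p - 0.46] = -2.48000000000000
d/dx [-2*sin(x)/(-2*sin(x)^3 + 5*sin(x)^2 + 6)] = 2*(-4*sin(x)^3 + 5*sin(x)^2 - 6)*cos(x)/(-2*sin(x)^3 + 5*sin(x)^2 + 6)^2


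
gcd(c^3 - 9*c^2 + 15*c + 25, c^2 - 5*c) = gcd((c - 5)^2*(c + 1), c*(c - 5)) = c - 5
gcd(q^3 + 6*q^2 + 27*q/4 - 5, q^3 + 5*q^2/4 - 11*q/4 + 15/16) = q^2 + 2*q - 5/4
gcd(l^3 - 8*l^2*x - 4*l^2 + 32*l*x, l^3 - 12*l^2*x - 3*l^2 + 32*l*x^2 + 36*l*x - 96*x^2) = -l + 8*x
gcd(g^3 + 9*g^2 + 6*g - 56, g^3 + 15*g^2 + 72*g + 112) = g^2 + 11*g + 28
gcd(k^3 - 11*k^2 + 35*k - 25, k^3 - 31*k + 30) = k^2 - 6*k + 5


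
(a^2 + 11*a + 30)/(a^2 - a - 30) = (a + 6)/(a - 6)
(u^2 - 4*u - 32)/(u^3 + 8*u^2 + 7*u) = (u^2 - 4*u - 32)/(u*(u^2 + 8*u + 7))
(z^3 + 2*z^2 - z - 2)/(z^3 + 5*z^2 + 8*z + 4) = (z - 1)/(z + 2)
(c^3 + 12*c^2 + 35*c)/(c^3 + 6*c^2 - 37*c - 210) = c/(c - 6)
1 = 1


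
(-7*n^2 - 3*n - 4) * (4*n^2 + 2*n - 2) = -28*n^4 - 26*n^3 - 8*n^2 - 2*n + 8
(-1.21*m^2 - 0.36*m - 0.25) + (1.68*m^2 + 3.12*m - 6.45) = 0.47*m^2 + 2.76*m - 6.7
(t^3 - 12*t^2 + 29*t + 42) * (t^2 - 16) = t^5 - 12*t^4 + 13*t^3 + 234*t^2 - 464*t - 672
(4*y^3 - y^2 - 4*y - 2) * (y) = 4*y^4 - y^3 - 4*y^2 - 2*y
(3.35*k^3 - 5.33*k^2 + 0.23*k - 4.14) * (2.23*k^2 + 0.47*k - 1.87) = 7.4705*k^5 - 10.3114*k^4 - 8.2567*k^3 + 0.843000000000002*k^2 - 2.3759*k + 7.7418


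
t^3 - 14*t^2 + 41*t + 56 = (t - 8)*(t - 7)*(t + 1)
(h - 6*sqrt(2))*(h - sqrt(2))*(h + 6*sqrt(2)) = h^3 - sqrt(2)*h^2 - 72*h + 72*sqrt(2)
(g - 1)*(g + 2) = g^2 + g - 2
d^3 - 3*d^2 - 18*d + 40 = (d - 5)*(d - 2)*(d + 4)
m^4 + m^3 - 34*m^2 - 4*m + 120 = (m - 5)*(m - 2)*(m + 2)*(m + 6)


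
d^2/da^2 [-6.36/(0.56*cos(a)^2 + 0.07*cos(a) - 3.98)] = (7.977984*(1 - cos(a)^2)^2 + 0.747936000000001*cos(a)^3 + 60.720828*cos(a)^2 + 0.276024*cos(a) - 36.390648)/(0.56*cos(a)^2 + 0.07*cos(a) - 3.98)^3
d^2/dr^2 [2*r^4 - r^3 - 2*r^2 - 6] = 24*r^2 - 6*r - 4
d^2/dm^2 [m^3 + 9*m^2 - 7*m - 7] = 6*m + 18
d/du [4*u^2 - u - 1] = 8*u - 1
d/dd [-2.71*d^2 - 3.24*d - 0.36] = -5.42*d - 3.24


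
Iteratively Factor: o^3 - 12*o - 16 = (o + 2)*(o^2 - 2*o - 8) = (o + 2)^2*(o - 4)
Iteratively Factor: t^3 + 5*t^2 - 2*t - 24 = (t - 2)*(t^2 + 7*t + 12) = (t - 2)*(t + 3)*(t + 4)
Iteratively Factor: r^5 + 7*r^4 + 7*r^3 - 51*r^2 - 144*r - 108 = (r + 2)*(r^4 + 5*r^3 - 3*r^2 - 45*r - 54) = (r + 2)*(r + 3)*(r^3 + 2*r^2 - 9*r - 18) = (r + 2)^2*(r + 3)*(r^2 - 9) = (r + 2)^2*(r + 3)^2*(r - 3)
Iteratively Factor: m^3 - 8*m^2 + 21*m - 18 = (m - 3)*(m^2 - 5*m + 6) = (m - 3)*(m - 2)*(m - 3)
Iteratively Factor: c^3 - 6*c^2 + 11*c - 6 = (c - 3)*(c^2 - 3*c + 2) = (c - 3)*(c - 2)*(c - 1)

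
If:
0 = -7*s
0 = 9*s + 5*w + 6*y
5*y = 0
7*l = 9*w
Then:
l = 0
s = 0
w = 0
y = 0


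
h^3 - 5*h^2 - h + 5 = (h - 5)*(h - 1)*(h + 1)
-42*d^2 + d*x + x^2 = (-6*d + x)*(7*d + x)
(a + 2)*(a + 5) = a^2 + 7*a + 10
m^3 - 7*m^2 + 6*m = m*(m - 6)*(m - 1)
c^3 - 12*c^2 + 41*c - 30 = (c - 6)*(c - 5)*(c - 1)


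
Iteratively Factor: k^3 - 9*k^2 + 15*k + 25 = (k - 5)*(k^2 - 4*k - 5) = (k - 5)*(k + 1)*(k - 5)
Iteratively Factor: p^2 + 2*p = (p + 2)*(p)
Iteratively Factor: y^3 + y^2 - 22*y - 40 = (y + 2)*(y^2 - y - 20) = (y - 5)*(y + 2)*(y + 4)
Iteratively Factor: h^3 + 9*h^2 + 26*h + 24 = (h + 2)*(h^2 + 7*h + 12) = (h + 2)*(h + 3)*(h + 4)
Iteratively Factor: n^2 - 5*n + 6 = (n - 2)*(n - 3)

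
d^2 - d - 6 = (d - 3)*(d + 2)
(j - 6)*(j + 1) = j^2 - 5*j - 6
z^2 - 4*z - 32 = (z - 8)*(z + 4)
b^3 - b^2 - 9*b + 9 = (b - 3)*(b - 1)*(b + 3)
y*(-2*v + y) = -2*v*y + y^2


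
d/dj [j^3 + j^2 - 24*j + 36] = 3*j^2 + 2*j - 24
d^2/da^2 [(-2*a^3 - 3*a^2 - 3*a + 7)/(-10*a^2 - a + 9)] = 2*(452*a^3 - 1344*a^2 + 1086*a - 367)/(1000*a^6 + 300*a^5 - 2670*a^4 - 539*a^3 + 2403*a^2 + 243*a - 729)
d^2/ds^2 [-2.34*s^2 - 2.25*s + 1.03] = -4.68000000000000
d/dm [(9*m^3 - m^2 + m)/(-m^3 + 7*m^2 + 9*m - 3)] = (62*m^4 + 164*m^3 - 97*m^2 + 6*m - 3)/(m^6 - 14*m^5 + 31*m^4 + 132*m^3 + 39*m^2 - 54*m + 9)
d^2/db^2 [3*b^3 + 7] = 18*b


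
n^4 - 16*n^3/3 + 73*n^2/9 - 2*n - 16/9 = (n - 8/3)*(n - 2)*(n - 1)*(n + 1/3)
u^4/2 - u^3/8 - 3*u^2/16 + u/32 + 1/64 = (u/2 + 1/4)*(u - 1/2)^2*(u + 1/4)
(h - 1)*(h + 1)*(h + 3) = h^3 + 3*h^2 - h - 3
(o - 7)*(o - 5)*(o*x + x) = o^3*x - 11*o^2*x + 23*o*x + 35*x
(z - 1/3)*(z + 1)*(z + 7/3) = z^3 + 3*z^2 + 11*z/9 - 7/9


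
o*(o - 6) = o^2 - 6*o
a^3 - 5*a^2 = a^2*(a - 5)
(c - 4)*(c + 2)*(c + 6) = c^3 + 4*c^2 - 20*c - 48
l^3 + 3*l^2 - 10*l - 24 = (l - 3)*(l + 2)*(l + 4)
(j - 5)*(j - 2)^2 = j^3 - 9*j^2 + 24*j - 20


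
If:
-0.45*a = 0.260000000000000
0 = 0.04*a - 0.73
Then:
No Solution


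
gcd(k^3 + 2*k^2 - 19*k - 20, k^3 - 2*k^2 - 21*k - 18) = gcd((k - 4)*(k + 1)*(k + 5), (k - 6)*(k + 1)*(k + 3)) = k + 1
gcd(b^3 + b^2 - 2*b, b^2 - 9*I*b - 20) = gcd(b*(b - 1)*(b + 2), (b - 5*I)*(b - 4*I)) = 1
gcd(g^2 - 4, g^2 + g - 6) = g - 2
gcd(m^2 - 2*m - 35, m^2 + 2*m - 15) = m + 5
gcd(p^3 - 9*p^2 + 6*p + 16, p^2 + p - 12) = 1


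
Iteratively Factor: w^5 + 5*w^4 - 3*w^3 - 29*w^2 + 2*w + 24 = (w - 1)*(w^4 + 6*w^3 + 3*w^2 - 26*w - 24) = (w - 1)*(w + 1)*(w^3 + 5*w^2 - 2*w - 24) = (w - 1)*(w + 1)*(w + 3)*(w^2 + 2*w - 8) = (w - 1)*(w + 1)*(w + 3)*(w + 4)*(w - 2)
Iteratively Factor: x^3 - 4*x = (x - 2)*(x^2 + 2*x) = x*(x - 2)*(x + 2)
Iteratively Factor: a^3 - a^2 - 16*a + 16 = (a - 1)*(a^2 - 16) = (a - 4)*(a - 1)*(a + 4)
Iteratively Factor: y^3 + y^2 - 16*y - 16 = (y - 4)*(y^2 + 5*y + 4) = (y - 4)*(y + 4)*(y + 1)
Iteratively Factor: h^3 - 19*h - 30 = (h - 5)*(h^2 + 5*h + 6) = (h - 5)*(h + 2)*(h + 3)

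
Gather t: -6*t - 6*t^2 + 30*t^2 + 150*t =24*t^2 + 144*t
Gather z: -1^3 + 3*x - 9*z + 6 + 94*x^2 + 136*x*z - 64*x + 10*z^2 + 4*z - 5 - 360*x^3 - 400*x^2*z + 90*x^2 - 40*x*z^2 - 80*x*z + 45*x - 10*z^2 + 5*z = -360*x^3 + 184*x^2 - 40*x*z^2 - 16*x + z*(-400*x^2 + 56*x)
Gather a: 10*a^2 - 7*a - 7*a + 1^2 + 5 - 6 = 10*a^2 - 14*a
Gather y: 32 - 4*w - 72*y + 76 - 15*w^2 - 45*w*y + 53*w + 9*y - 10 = -15*w^2 + 49*w + y*(-45*w - 63) + 98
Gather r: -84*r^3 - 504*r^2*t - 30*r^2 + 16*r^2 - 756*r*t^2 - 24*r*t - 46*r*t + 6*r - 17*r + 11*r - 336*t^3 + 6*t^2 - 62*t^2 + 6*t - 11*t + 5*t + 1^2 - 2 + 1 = -84*r^3 + r^2*(-504*t - 14) + r*(-756*t^2 - 70*t) - 336*t^3 - 56*t^2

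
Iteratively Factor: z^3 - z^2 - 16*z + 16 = (z - 1)*(z^2 - 16) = (z - 1)*(z + 4)*(z - 4)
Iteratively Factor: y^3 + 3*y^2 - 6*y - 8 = (y + 4)*(y^2 - y - 2) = (y - 2)*(y + 4)*(y + 1)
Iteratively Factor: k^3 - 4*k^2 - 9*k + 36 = (k - 3)*(k^2 - k - 12) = (k - 4)*(k - 3)*(k + 3)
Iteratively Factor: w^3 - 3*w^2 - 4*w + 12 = (w - 2)*(w^2 - w - 6) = (w - 3)*(w - 2)*(w + 2)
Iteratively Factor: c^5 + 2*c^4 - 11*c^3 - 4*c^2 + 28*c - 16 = (c - 2)*(c^4 + 4*c^3 - 3*c^2 - 10*c + 8) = (c - 2)*(c - 1)*(c^3 + 5*c^2 + 2*c - 8) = (c - 2)*(c - 1)*(c + 2)*(c^2 + 3*c - 4) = (c - 2)*(c - 1)^2*(c + 2)*(c + 4)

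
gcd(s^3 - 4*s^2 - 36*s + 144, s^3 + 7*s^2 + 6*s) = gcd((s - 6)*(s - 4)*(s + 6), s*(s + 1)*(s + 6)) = s + 6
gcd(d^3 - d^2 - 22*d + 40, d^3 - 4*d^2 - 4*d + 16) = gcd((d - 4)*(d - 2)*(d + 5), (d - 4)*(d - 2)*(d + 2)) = d^2 - 6*d + 8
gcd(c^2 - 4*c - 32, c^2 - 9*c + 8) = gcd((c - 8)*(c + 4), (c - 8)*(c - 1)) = c - 8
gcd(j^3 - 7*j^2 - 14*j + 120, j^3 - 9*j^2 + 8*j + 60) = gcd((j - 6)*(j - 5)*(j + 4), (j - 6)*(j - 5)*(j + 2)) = j^2 - 11*j + 30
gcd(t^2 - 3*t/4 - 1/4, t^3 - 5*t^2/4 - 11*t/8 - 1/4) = t + 1/4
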